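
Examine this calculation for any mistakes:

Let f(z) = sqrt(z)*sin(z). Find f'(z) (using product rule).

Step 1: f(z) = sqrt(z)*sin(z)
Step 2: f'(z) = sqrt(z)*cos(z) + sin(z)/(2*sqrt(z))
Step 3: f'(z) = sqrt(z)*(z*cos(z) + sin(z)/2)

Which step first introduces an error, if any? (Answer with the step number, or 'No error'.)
Step 3

Step 3 is incorrect due to a wrong exponent.
The step shows: sqrt(z)*(z*cos(z) + sin(z)/2)
The correct value should be: (z*cos(z) + sin(z)/2)/sqrt(z)

Explanation: The exponent -1/2 on z was incorrectly written as 1/2: the term (z*cos(z) + sin(z)/2)/sqrt(z) was incorrectly written as sqrt(z)*(z*cos(z) + sin(z)/2)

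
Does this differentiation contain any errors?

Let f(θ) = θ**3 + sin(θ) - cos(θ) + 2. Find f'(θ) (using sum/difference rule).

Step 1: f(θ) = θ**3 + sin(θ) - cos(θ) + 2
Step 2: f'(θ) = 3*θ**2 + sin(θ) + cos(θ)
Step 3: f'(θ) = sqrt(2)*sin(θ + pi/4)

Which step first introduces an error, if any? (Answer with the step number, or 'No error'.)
Step 3

Step 3 is incorrect due to a dropped term.
The step shows: sqrt(2)*sin(θ + pi/4)
The correct value should be: 3*θ**2 + sqrt(2)*sin(θ + pi/4)

Explanation: A term was dropped: the term 3*θ**2 was incorrectly omitted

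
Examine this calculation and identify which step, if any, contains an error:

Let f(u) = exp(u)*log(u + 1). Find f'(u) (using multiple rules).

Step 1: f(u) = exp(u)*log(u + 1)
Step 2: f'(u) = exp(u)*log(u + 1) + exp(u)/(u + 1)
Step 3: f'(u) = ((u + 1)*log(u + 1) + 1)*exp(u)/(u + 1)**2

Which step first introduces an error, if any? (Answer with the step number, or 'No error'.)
Step 3

Step 3 is incorrect due to a wrong exponent.
The step shows: ((u + 1)*log(u + 1) + 1)*exp(u)/(u + 1)**2
The correct value should be: ((u + 1)*log(u + 1) + 1)*exp(u)/(u + 1)

Explanation: The exponent -1 on u + 1 was incorrectly written as -2: the term ((u + 1)*log(u + 1) + 1)*exp(u)/(u + 1) was incorrectly written as ((u + 1)*log(u + 1) + 1)*exp(u)/(u + 1)**2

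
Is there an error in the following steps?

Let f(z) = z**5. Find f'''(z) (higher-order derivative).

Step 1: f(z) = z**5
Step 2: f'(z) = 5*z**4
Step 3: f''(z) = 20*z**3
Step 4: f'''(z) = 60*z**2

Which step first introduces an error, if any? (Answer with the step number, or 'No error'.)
No error

All steps in this derivation are correct.
The final answer f'''(z) = 60*z**2 is valid.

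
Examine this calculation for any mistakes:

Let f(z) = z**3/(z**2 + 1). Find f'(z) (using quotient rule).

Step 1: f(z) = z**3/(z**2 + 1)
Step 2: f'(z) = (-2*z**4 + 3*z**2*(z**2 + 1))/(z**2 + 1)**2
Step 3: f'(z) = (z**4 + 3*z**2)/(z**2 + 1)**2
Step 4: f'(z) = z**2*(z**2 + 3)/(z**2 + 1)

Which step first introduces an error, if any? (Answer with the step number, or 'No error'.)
Step 4

Step 4 is incorrect due to a wrong exponent.
The step shows: z**2*(z**2 + 3)/(z**2 + 1)
The correct value should be: z**2*(z**2 + 3)/(z**2 + 1)**2

Explanation: The exponent -2 on z**2 + 1 was incorrectly written as -1: the term z**2*(z**2 + 3)/(z**2 + 1)**2 was incorrectly written as z**2*(z**2 + 3)/(z**2 + 1)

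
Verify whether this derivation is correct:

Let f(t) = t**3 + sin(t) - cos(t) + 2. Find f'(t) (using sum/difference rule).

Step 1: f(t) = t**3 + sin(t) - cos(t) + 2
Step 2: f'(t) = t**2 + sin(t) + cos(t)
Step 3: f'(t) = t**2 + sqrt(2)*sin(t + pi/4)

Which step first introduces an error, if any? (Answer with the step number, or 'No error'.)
Step 2

Step 2 is incorrect due to a wrong coefficient.
The step shows: t**2 + sin(t) + cos(t)
The correct value should be: 3*t**2 + sin(t) + cos(t)

Explanation: The coefficient 3 was incorrectly written as 1: the term 3*t**2 was incorrectly written as t**2
The later steps are derived from this incorrect expression, so the error originates in Step 2.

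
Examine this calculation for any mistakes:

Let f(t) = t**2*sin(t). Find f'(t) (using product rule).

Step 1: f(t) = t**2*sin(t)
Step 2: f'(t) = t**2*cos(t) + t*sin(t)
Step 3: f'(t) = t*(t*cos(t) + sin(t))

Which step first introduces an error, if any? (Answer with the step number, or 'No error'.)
Step 2

Step 2 is incorrect due to a wrong coefficient.
The step shows: t**2*cos(t) + t*sin(t)
The correct value should be: t**2*cos(t) + 2*t*sin(t)

Explanation: The coefficient 2 was incorrectly written as 1: the term 2*t*sin(t) was incorrectly written as t*sin(t)
The later steps are derived from this incorrect expression, so the error originates in Step 2.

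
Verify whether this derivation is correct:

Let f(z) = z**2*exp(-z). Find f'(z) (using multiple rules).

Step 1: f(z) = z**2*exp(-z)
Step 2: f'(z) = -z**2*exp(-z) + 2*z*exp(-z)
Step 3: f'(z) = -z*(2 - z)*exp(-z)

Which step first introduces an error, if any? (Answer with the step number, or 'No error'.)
Step 3

Step 3 is incorrect due to a sign flip.
The step shows: -z*(2 - z)*exp(-z)
The correct value should be: z*(2 - z)*exp(-z)

Explanation: The sign of the whole expression was flipped: the term z*(2 - z)*exp(-z) was incorrectly written as -z*(2 - z)*exp(-z)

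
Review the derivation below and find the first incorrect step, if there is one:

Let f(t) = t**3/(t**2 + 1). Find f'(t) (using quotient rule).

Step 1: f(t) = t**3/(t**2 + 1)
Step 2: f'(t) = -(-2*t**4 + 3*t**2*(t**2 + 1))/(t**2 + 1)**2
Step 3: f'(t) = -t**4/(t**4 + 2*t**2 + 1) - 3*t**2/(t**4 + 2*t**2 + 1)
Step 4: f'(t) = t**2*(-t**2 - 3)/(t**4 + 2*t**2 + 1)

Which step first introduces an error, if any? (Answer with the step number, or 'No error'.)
Step 2

Step 2 is incorrect due to a sign flip.
The step shows: -(-2*t**4 + 3*t**2*(t**2 + 1))/(t**2 + 1)**2
The correct value should be: (-2*t**4 + 3*t**2*(t**2 + 1))/(t**2 + 1)**2

Explanation: The sign of the whole expression was flipped: the term (-2*t**4 + 3*t**2*(t**2 + 1))/(t**2 + 1)**2 was incorrectly written as -(-2*t**4 + 3*t**2*(t**2 + 1))/(t**2 + 1)**2
The later steps are derived from this incorrect expression, so the error originates in Step 2.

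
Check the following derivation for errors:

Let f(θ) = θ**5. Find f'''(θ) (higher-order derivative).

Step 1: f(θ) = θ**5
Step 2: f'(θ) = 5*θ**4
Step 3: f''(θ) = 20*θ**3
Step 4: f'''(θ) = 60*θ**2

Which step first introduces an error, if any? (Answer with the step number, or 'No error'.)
No error

All steps in this derivation are correct.
The final answer f'''(θ) = 60*θ**2 is valid.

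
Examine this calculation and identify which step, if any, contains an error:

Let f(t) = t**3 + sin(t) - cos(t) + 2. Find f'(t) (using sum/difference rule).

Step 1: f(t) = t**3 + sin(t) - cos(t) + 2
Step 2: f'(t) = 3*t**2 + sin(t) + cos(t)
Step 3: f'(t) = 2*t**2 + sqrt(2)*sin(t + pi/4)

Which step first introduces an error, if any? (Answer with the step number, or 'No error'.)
Step 3

Step 3 is incorrect due to a wrong coefficient.
The step shows: 2*t**2 + sqrt(2)*sin(t + pi/4)
The correct value should be: 3*t**2 + sqrt(2)*sin(t + pi/4)

Explanation: The coefficient 3 was incorrectly written as 2: the term 3*t**2 was incorrectly written as 2*t**2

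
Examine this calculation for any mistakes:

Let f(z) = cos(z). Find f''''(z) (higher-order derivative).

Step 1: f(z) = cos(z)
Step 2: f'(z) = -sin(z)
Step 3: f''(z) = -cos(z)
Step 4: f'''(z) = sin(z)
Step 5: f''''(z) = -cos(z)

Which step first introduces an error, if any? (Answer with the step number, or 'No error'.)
Step 5

Step 5 is incorrect due to a sign flip.
The step shows: -cos(z)
The correct value should be: cos(z)

Explanation: The sign of the whole expression was flipped: the term cos(z) was incorrectly written as -cos(z)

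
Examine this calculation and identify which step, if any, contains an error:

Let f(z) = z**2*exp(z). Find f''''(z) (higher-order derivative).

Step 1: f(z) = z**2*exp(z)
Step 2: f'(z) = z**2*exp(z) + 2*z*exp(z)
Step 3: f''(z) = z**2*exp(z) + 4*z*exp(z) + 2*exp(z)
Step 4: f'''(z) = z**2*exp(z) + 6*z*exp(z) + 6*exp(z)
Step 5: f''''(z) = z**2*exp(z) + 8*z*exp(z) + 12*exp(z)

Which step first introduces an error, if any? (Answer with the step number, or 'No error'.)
No error

All steps in this derivation are correct.
The final answer f''''(z) = z**2*exp(z) + 8*z*exp(z) + 12*exp(z) is valid.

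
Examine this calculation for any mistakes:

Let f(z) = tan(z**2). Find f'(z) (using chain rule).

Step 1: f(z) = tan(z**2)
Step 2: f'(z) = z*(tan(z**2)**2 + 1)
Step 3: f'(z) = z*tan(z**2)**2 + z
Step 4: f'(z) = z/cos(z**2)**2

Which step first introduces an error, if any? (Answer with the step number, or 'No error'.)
Step 2

Step 2 is incorrect due to a wrong coefficient.
The step shows: z*(tan(z**2)**2 + 1)
The correct value should be: 2*z*(tan(z**2)**2 + 1)

Explanation: The coefficient 2 was incorrectly written as 1: the term 2*z*(tan(z**2)**2 + 1) was incorrectly written as z*(tan(z**2)**2 + 1)
The later steps are derived from this incorrect expression, so the error originates in Step 2.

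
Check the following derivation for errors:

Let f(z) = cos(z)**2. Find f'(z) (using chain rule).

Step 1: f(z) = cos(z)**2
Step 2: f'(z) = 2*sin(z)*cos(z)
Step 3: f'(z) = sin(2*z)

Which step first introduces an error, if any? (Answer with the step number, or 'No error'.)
Step 2

Step 2 is incorrect due to a sign flip.
The step shows: 2*sin(z)*cos(z)
The correct value should be: -2*sin(z)*cos(z)

Explanation: The sign of the whole expression was flipped: the term -2*sin(z)*cos(z) was incorrectly written as 2*sin(z)*cos(z)
The later steps are derived from this incorrect expression, so the error originates in Step 2.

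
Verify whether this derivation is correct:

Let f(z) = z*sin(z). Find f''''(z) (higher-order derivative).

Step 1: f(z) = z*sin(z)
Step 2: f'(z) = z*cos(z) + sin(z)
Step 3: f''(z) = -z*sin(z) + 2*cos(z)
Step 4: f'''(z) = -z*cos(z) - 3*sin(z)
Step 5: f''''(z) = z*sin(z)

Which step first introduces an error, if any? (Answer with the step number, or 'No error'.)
Step 5

Step 5 is incorrect due to a dropped term.
The step shows: z*sin(z)
The correct value should be: z*sin(z) - 4*cos(z)

Explanation: A term was dropped: the term -4*cos(z) was incorrectly omitted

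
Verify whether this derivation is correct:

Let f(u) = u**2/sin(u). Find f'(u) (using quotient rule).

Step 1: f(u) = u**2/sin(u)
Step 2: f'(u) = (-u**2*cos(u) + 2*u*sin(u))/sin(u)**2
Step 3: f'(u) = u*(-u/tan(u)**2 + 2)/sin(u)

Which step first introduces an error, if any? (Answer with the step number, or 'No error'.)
Step 3

Step 3 is incorrect due to a wrong exponent.
The step shows: u*(-u/tan(u)**2 + 2)/sin(u)
The correct value should be: u*(-u/tan(u) + 2)/sin(u)

Explanation: The exponent -1 on tan(u) was incorrectly written as -2: the term u*(-u/tan(u) + 2)/sin(u) was incorrectly written as u*(-u/tan(u)**2 + 2)/sin(u)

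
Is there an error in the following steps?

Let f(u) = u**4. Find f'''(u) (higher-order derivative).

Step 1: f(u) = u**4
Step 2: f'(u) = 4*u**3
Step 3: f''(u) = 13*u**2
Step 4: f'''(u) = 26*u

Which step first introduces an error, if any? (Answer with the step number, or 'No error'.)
Step 3

Step 3 is incorrect due to a wrong coefficient.
The step shows: 13*u**2
The correct value should be: 12*u**2

Explanation: The coefficient 12 was incorrectly written as 13: the term 12*u**2 was incorrectly written as 13*u**2
The later steps are derived from this incorrect expression, so the error originates in Step 3.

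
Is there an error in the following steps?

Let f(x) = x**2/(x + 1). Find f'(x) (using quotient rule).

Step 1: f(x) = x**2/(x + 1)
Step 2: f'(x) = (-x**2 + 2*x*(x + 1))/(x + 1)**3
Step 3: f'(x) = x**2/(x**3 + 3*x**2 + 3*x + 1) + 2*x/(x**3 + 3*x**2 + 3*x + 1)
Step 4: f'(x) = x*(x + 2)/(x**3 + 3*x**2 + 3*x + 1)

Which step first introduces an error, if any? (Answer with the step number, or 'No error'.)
Step 2

Step 2 is incorrect due to a wrong exponent.
The step shows: (-x**2 + 2*x*(x + 1))/(x + 1)**3
The correct value should be: (-x**2 + 2*x*(x + 1))/(x + 1)**2

Explanation: The exponent -2 on x + 1 was incorrectly written as -3: the term (-x**2 + 2*x*(x + 1))/(x + 1)**2 was incorrectly written as (-x**2 + 2*x*(x + 1))/(x + 1)**3
The later steps are derived from this incorrect expression, so the error originates in Step 2.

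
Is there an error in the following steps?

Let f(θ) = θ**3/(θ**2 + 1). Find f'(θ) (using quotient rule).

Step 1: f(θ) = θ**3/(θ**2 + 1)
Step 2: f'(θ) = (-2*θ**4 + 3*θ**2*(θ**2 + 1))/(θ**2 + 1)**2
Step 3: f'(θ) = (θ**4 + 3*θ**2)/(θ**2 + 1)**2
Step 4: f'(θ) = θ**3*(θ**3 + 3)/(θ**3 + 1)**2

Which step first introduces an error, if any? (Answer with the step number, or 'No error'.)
Step 4

Step 4 is incorrect due to a wrong exponent.
The step shows: θ**3*(θ**3 + 3)/(θ**3 + 1)**2
The correct value should be: θ**2*(θ**2 + 3)/(θ**2 + 1)**2

Explanation: The exponent 2 on θ was incorrectly written as 3: the term θ**2*(θ**2 + 3)/(θ**2 + 1)**2 was incorrectly written as θ**3*(θ**3 + 3)/(θ**3 + 1)**2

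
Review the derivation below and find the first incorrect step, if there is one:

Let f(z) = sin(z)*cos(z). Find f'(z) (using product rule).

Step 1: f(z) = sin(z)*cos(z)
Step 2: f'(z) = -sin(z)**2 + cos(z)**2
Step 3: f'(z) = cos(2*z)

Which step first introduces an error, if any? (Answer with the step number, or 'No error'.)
No error

All steps in this derivation are correct.
The final answer f'(z) = cos(2*z) is valid.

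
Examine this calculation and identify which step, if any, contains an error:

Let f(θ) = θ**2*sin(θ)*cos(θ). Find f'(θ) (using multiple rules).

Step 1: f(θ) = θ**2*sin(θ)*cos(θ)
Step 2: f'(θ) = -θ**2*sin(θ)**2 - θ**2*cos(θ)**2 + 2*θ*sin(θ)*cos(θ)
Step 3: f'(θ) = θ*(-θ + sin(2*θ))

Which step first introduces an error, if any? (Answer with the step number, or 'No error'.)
Step 2

Step 2 is incorrect due to a sign flip.
The step shows: -θ**2*sin(θ)**2 - θ**2*cos(θ)**2 + 2*θ*sin(θ)*cos(θ)
The correct value should be: -θ**2*sin(θ)**2 + θ**2*cos(θ)**2 + 2*θ*sin(θ)*cos(θ)

Explanation: The sign of one term was flipped: the term θ**2*cos(θ)**2 was incorrectly written as -θ**2*cos(θ)**2
The later steps are derived from this incorrect expression, so the error originates in Step 2.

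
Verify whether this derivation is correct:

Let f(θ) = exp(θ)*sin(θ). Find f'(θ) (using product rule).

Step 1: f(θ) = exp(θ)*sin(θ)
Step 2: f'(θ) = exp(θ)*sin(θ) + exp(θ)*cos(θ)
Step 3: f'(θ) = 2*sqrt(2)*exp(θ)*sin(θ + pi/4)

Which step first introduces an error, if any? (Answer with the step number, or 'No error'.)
Step 3

Step 3 is incorrect due to a wrong exponent.
The step shows: 2*sqrt(2)*exp(θ)*sin(θ + pi/4)
The correct value should be: sqrt(2)*exp(θ)*sin(θ + pi/4)

Explanation: The exponent 1/2 on 2 was incorrectly written as 3/2: the term sqrt(2)*exp(θ)*sin(θ + pi/4) was incorrectly written as 2*sqrt(2)*exp(θ)*sin(θ + pi/4)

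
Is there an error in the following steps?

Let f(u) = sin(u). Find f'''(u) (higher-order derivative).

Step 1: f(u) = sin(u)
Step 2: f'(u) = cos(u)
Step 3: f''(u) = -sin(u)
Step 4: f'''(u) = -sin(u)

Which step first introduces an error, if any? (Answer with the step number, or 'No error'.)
Step 4

Step 4 is incorrect due to a wrong trig function.
The step shows: -sin(u)
The correct value should be: -cos(u)

Explanation: cos(u) was incorrectly written as sin(u): the term -cos(u) was incorrectly written as -sin(u)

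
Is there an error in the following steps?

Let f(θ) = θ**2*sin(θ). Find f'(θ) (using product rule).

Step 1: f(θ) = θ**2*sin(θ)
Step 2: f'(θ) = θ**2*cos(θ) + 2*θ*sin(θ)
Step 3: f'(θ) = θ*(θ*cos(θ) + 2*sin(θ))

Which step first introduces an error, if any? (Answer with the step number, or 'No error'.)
No error

All steps in this derivation are correct.
The final answer f'(θ) = θ*(θ*cos(θ) + 2*sin(θ)) is valid.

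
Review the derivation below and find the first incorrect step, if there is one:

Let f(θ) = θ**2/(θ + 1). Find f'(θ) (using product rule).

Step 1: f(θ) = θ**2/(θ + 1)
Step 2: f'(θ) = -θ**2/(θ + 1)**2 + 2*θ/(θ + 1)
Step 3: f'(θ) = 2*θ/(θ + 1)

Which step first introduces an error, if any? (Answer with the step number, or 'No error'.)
Step 3

Step 3 is incorrect due to a dropped term.
The step shows: 2*θ/(θ + 1)
The correct value should be: -θ**2/(θ**2 + 2*θ + 1) + 2*θ/(θ + 1)

Explanation: A term was dropped: the term -θ**2/(θ**2 + 2*θ + 1) was incorrectly omitted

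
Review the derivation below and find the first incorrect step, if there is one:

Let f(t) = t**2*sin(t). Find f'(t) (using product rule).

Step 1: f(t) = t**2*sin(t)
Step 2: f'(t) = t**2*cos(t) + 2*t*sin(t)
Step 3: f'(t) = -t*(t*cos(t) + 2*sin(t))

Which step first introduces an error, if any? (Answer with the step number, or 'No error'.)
Step 3

Step 3 is incorrect due to a sign flip.
The step shows: -t*(t*cos(t) + 2*sin(t))
The correct value should be: t*(t*cos(t) + 2*sin(t))

Explanation: The sign of the whole expression was flipped: the term t*(t*cos(t) + 2*sin(t)) was incorrectly written as -t*(t*cos(t) + 2*sin(t))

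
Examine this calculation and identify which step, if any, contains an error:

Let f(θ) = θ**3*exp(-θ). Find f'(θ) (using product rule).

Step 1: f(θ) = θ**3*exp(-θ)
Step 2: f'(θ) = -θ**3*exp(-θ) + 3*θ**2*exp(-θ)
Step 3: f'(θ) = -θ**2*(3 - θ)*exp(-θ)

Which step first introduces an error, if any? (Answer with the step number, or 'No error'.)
Step 3

Step 3 is incorrect due to a sign flip.
The step shows: -θ**2*(3 - θ)*exp(-θ)
The correct value should be: θ**2*(3 - θ)*exp(-θ)

Explanation: The sign of the whole expression was flipped: the term θ**2*(3 - θ)*exp(-θ) was incorrectly written as -θ**2*(3 - θ)*exp(-θ)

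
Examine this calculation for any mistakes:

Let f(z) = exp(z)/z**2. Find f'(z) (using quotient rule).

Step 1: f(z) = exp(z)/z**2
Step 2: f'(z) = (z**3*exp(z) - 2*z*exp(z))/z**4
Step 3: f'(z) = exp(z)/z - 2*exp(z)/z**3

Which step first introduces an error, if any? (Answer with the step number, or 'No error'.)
Step 2

Step 2 is incorrect due to a wrong exponent.
The step shows: (z**3*exp(z) - 2*z*exp(z))/z**4
The correct value should be: (z**2*exp(z) - 2*z*exp(z))/z**4

Explanation: The exponent 2 on z was incorrectly written as 3: the term (z**2*exp(z) - 2*z*exp(z))/z**4 was incorrectly written as (z**3*exp(z) - 2*z*exp(z))/z**4
The later steps are derived from this incorrect expression, so the error originates in Step 2.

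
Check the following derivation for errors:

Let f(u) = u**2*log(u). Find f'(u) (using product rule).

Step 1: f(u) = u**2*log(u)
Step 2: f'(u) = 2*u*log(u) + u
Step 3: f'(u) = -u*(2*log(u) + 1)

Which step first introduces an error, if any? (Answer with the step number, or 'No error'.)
Step 3

Step 3 is incorrect due to a sign flip.
The step shows: -u*(2*log(u) + 1)
The correct value should be: u*(2*log(u) + 1)

Explanation: The sign of the whole expression was flipped: the term u*(2*log(u) + 1) was incorrectly written as -u*(2*log(u) + 1)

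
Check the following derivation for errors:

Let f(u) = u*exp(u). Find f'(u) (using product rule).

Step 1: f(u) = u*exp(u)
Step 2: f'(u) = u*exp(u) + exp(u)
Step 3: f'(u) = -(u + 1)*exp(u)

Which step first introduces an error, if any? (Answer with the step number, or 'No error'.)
Step 3

Step 3 is incorrect due to a sign flip.
The step shows: -(u + 1)*exp(u)
The correct value should be: (u + 1)*exp(u)

Explanation: The sign of the whole expression was flipped: the term (u + 1)*exp(u) was incorrectly written as -(u + 1)*exp(u)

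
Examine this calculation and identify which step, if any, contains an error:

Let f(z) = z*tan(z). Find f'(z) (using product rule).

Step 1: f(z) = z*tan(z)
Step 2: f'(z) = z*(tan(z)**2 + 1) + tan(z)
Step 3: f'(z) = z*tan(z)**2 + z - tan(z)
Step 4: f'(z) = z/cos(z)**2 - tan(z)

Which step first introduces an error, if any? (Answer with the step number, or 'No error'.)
Step 3

Step 3 is incorrect due to a sign flip.
The step shows: z*tan(z)**2 + z - tan(z)
The correct value should be: z*tan(z)**2 + z + tan(z)

Explanation: The sign of one term was flipped: the term tan(z) was incorrectly written as -tan(z)
The later steps are derived from this incorrect expression, so the error originates in Step 3.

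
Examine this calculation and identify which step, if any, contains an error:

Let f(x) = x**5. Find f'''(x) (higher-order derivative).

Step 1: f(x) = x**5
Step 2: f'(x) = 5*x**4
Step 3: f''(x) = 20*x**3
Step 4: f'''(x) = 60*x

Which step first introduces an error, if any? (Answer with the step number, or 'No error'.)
Step 4

Step 4 is incorrect due to a wrong exponent.
The step shows: 60*x
The correct value should be: 60*x**2

Explanation: The exponent 2 on x was incorrectly written as 1: the term 60*x**2 was incorrectly written as 60*x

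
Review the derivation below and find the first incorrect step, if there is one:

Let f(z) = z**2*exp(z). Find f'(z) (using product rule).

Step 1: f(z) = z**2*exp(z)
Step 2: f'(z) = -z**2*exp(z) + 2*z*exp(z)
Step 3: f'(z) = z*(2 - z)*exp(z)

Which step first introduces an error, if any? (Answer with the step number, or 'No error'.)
Step 2

Step 2 is incorrect due to a sign flip.
The step shows: -z**2*exp(z) + 2*z*exp(z)
The correct value should be: z**2*exp(z) + 2*z*exp(z)

Explanation: The sign of one term was flipped: the term z**2*exp(z) was incorrectly written as -z**2*exp(z)
The later steps are derived from this incorrect expression, so the error originates in Step 2.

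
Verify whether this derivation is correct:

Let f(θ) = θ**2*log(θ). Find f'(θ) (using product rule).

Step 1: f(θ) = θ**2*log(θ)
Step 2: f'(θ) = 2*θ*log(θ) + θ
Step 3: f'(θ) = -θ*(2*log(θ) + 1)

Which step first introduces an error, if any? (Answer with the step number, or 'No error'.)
Step 3

Step 3 is incorrect due to a sign flip.
The step shows: -θ*(2*log(θ) + 1)
The correct value should be: θ*(2*log(θ) + 1)

Explanation: The sign of the whole expression was flipped: the term θ*(2*log(θ) + 1) was incorrectly written as -θ*(2*log(θ) + 1)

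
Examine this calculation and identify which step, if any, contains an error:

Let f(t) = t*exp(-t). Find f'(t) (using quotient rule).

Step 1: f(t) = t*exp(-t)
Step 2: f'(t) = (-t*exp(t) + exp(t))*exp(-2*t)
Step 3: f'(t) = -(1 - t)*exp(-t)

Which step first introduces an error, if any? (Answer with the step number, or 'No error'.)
Step 3

Step 3 is incorrect due to a sign flip.
The step shows: -(1 - t)*exp(-t)
The correct value should be: (1 - t)*exp(-t)

Explanation: The sign of the whole expression was flipped: the term (1 - t)*exp(-t) was incorrectly written as -(1 - t)*exp(-t)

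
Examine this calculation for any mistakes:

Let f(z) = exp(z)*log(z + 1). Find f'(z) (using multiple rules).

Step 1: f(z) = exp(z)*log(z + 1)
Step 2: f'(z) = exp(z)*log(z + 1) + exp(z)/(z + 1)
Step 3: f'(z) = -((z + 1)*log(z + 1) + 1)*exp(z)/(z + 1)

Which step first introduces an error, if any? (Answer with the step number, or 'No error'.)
Step 3

Step 3 is incorrect due to a sign flip.
The step shows: -((z + 1)*log(z + 1) + 1)*exp(z)/(z + 1)
The correct value should be: ((z + 1)*log(z + 1) + 1)*exp(z)/(z + 1)

Explanation: The sign of the whole expression was flipped: the term ((z + 1)*log(z + 1) + 1)*exp(z)/(z + 1) was incorrectly written as -((z + 1)*log(z + 1) + 1)*exp(z)/(z + 1)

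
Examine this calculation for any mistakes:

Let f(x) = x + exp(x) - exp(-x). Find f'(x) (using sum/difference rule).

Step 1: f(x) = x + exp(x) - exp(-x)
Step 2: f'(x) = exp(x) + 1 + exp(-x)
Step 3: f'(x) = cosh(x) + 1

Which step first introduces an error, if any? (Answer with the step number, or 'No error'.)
Step 3

Step 3 is incorrect due to a wrong coefficient.
The step shows: cosh(x) + 1
The correct value should be: 2*cosh(x) + 1

Explanation: The coefficient 2 was incorrectly written as 1: the term 2*cosh(x) was incorrectly written as cosh(x)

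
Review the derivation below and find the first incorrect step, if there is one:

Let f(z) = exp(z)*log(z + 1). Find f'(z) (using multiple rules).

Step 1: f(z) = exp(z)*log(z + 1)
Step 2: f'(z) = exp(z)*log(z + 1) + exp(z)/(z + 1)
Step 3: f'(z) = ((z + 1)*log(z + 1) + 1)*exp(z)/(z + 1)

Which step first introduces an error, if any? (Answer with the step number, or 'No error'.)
No error

All steps in this derivation are correct.
The final answer f'(z) = ((z + 1)*log(z + 1) + 1)*exp(z)/(z + 1) is valid.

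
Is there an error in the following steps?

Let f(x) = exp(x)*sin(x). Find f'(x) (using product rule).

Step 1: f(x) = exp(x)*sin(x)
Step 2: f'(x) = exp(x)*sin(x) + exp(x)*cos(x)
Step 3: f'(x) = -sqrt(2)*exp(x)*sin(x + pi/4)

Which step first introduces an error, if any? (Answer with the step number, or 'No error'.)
Step 3

Step 3 is incorrect due to a sign flip.
The step shows: -sqrt(2)*exp(x)*sin(x + pi/4)
The correct value should be: sqrt(2)*exp(x)*sin(x + pi/4)

Explanation: The sign of the whole expression was flipped: the term sqrt(2)*exp(x)*sin(x + pi/4) was incorrectly written as -sqrt(2)*exp(x)*sin(x + pi/4)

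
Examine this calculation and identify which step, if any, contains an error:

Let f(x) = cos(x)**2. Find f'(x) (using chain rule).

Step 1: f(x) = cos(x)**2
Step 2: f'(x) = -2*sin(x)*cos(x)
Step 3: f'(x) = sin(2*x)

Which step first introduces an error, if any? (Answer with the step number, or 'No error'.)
Step 3

Step 3 is incorrect due to a sign flip.
The step shows: sin(2*x)
The correct value should be: -sin(2*x)

Explanation: The sign of the whole expression was flipped: the term -sin(2*x) was incorrectly written as sin(2*x)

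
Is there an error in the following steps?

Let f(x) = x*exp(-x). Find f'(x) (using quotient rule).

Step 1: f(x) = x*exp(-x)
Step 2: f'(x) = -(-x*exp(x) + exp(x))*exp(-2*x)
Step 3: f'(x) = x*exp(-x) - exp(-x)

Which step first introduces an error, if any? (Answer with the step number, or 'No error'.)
Step 2

Step 2 is incorrect due to a sign flip.
The step shows: -(-x*exp(x) + exp(x))*exp(-2*x)
The correct value should be: (-x*exp(x) + exp(x))*exp(-2*x)

Explanation: The sign of the whole expression was flipped: the term (-x*exp(x) + exp(x))*exp(-2*x) was incorrectly written as -(-x*exp(x) + exp(x))*exp(-2*x)
The later steps are derived from this incorrect expression, so the error originates in Step 2.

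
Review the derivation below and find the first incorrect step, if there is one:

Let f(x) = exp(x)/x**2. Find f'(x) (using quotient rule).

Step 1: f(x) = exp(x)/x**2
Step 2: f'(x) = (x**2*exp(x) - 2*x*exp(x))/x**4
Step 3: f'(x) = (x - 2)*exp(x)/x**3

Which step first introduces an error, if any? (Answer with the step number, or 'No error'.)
No error

All steps in this derivation are correct.
The final answer f'(x) = (x - 2)*exp(x)/x**3 is valid.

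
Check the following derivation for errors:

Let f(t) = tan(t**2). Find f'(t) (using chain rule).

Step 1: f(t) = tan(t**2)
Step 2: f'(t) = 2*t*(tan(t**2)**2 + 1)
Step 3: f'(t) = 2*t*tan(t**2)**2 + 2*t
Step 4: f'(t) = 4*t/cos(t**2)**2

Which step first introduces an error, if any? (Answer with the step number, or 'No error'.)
Step 4

Step 4 is incorrect due to a wrong coefficient.
The step shows: 4*t/cos(t**2)**2
The correct value should be: 2*t/cos(t**2)**2

Explanation: The coefficient 2 was incorrectly written as 4: the term 2*t/cos(t**2)**2 was incorrectly written as 4*t/cos(t**2)**2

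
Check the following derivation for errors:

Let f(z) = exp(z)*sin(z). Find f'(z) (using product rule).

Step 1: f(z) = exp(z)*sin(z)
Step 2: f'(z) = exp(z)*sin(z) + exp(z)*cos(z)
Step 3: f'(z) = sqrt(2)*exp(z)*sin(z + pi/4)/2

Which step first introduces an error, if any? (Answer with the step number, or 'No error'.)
Step 3

Step 3 is incorrect due to a wrong exponent.
The step shows: sqrt(2)*exp(z)*sin(z + pi/4)/2
The correct value should be: sqrt(2)*exp(z)*sin(z + pi/4)

Explanation: The exponent 1/2 on 2 was incorrectly written as -1/2: the term sqrt(2)*exp(z)*sin(z + pi/4) was incorrectly written as sqrt(2)*exp(z)*sin(z + pi/4)/2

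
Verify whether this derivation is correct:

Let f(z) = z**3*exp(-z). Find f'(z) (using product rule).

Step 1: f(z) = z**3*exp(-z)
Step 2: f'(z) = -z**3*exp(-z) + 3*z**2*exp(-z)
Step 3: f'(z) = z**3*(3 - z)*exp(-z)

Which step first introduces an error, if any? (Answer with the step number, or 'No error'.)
Step 3

Step 3 is incorrect due to a wrong exponent.
The step shows: z**3*(3 - z)*exp(-z)
The correct value should be: z**2*(3 - z)*exp(-z)

Explanation: The exponent 2 on z was incorrectly written as 3: the term z**2*(3 - z)*exp(-z) was incorrectly written as z**3*(3 - z)*exp(-z)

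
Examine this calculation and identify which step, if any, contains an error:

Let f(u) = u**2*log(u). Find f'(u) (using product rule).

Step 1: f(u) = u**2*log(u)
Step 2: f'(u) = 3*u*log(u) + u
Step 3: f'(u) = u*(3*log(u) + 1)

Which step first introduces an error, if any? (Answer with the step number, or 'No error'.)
Step 2

Step 2 is incorrect due to a wrong coefficient.
The step shows: 3*u*log(u) + u
The correct value should be: 2*u*log(u) + u

Explanation: The coefficient 2 was incorrectly written as 3: the term 2*u*log(u) was incorrectly written as 3*u*log(u)
The later steps are derived from this incorrect expression, so the error originates in Step 2.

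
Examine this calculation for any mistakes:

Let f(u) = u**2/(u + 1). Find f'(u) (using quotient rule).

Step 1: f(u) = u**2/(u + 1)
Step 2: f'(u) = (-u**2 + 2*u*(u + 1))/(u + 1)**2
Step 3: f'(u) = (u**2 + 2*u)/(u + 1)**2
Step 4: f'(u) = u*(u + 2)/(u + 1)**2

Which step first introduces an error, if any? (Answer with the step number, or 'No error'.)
No error

All steps in this derivation are correct.
The final answer f'(u) = u*(u + 2)/(u + 1)**2 is valid.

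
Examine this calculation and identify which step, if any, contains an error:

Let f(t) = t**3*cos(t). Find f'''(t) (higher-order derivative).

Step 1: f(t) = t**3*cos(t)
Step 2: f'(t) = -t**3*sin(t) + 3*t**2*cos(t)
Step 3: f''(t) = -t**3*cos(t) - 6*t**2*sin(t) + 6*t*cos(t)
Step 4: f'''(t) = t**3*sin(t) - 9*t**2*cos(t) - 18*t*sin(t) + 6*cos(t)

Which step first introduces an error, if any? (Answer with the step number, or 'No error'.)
No error

All steps in this derivation are correct.
The final answer f'''(t) = t**3*sin(t) - 9*t**2*cos(t) - 18*t*sin(t) + 6*cos(t) is valid.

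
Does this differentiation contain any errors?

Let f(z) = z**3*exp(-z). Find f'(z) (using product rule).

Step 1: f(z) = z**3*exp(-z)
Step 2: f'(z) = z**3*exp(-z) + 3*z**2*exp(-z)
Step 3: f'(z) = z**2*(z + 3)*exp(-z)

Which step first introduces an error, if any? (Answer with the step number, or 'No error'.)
Step 2

Step 2 is incorrect due to a sign flip.
The step shows: z**3*exp(-z) + 3*z**2*exp(-z)
The correct value should be: -z**3*exp(-z) + 3*z**2*exp(-z)

Explanation: The sign of one term was flipped: the term -z**3*exp(-z) was incorrectly written as z**3*exp(-z)
The later steps are derived from this incorrect expression, so the error originates in Step 2.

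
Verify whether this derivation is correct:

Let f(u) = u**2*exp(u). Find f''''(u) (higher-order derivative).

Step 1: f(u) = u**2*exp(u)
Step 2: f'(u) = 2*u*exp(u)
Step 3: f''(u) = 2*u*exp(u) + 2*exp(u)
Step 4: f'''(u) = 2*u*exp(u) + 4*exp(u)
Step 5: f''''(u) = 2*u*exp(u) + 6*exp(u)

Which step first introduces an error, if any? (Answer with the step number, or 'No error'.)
Step 2

Step 2 is incorrect due to a dropped term.
The step shows: 2*u*exp(u)
The correct value should be: u**2*exp(u) + 2*u*exp(u)

Explanation: A term was dropped: the term u**2*exp(u) was incorrectly omitted
The later steps are derived from this incorrect expression, so the error originates in Step 2.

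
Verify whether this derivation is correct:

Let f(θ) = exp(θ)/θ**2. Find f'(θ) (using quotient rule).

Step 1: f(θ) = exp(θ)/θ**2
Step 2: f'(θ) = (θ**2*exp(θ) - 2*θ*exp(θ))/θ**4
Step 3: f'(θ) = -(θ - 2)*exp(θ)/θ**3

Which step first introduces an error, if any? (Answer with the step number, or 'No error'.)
Step 3

Step 3 is incorrect due to a sign flip.
The step shows: -(θ - 2)*exp(θ)/θ**3
The correct value should be: (θ - 2)*exp(θ)/θ**3

Explanation: The sign of the whole expression was flipped: the term (θ - 2)*exp(θ)/θ**3 was incorrectly written as -(θ - 2)*exp(θ)/θ**3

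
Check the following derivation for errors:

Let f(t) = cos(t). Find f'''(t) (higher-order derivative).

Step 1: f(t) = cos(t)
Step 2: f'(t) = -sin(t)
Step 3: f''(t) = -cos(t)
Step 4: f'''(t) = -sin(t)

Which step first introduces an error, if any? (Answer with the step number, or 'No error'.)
Step 4

Step 4 is incorrect due to a sign flip.
The step shows: -sin(t)
The correct value should be: sin(t)

Explanation: The sign of the whole expression was flipped: the term sin(t) was incorrectly written as -sin(t)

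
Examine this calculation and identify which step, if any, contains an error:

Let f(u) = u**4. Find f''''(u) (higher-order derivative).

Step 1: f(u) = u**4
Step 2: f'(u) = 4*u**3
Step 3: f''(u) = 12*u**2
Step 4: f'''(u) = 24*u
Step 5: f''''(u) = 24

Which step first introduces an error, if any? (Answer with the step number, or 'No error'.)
No error

All steps in this derivation are correct.
The final answer f''''(u) = 24 is valid.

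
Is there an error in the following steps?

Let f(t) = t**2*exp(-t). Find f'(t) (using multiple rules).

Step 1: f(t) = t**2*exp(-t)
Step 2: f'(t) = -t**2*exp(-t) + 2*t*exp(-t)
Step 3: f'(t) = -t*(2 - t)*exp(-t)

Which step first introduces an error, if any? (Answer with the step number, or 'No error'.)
Step 3

Step 3 is incorrect due to a sign flip.
The step shows: -t*(2 - t)*exp(-t)
The correct value should be: t*(2 - t)*exp(-t)

Explanation: The sign of the whole expression was flipped: the term t*(2 - t)*exp(-t) was incorrectly written as -t*(2 - t)*exp(-t)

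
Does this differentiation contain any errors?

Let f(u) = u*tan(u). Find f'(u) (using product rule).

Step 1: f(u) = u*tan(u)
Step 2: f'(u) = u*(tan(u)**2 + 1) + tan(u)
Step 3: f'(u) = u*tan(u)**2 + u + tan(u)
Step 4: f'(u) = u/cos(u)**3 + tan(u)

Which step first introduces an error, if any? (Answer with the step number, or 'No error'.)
Step 4

Step 4 is incorrect due to a wrong exponent.
The step shows: u/cos(u)**3 + tan(u)
The correct value should be: u/cos(u)**2 + tan(u)

Explanation: The exponent -2 on cos(u) was incorrectly written as -3: the term u/cos(u)**2 was incorrectly written as u/cos(u)**3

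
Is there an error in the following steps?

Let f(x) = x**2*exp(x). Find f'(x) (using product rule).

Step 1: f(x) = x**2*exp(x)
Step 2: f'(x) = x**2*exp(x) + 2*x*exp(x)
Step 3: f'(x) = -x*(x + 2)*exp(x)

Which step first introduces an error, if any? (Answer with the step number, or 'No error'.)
Step 3

Step 3 is incorrect due to a sign flip.
The step shows: -x*(x + 2)*exp(x)
The correct value should be: x*(x + 2)*exp(x)

Explanation: The sign of the whole expression was flipped: the term x*(x + 2)*exp(x) was incorrectly written as -x*(x + 2)*exp(x)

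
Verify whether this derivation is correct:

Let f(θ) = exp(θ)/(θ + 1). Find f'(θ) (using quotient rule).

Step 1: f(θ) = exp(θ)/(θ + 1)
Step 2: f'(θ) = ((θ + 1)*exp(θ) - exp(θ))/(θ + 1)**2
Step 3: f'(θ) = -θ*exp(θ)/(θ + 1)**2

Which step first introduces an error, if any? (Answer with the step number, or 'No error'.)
Step 3

Step 3 is incorrect due to a sign flip.
The step shows: -θ*exp(θ)/(θ + 1)**2
The correct value should be: θ*exp(θ)/(θ + 1)**2

Explanation: The sign of the whole expression was flipped: the term θ*exp(θ)/(θ + 1)**2 was incorrectly written as -θ*exp(θ)/(θ + 1)**2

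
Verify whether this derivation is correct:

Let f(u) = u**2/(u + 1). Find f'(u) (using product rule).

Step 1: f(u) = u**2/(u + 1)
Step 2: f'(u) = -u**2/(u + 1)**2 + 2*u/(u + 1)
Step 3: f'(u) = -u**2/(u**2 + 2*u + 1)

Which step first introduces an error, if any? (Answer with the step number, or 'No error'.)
Step 3

Step 3 is incorrect due to a dropped term.
The step shows: -u**2/(u**2 + 2*u + 1)
The correct value should be: -u**2/(u**2 + 2*u + 1) + 2*u/(u + 1)

Explanation: A term was dropped: the term 2*u/(u + 1) was incorrectly omitted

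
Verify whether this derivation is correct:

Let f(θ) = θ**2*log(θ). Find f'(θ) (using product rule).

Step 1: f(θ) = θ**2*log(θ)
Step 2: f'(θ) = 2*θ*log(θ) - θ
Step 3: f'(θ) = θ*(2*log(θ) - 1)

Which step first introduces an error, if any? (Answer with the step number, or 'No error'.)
Step 2

Step 2 is incorrect due to a sign flip.
The step shows: 2*θ*log(θ) - θ
The correct value should be: 2*θ*log(θ) + θ

Explanation: The sign of one term was flipped: the term θ was incorrectly written as -θ
The later steps are derived from this incorrect expression, so the error originates in Step 2.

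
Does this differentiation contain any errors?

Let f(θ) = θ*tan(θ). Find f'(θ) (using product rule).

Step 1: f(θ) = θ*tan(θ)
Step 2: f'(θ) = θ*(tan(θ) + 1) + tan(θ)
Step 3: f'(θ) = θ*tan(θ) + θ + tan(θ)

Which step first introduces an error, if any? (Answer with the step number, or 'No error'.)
Step 2

Step 2 is incorrect due to a wrong exponent.
The step shows: θ*(tan(θ) + 1) + tan(θ)
The correct value should be: θ*(tan(θ)**2 + 1) + tan(θ)

Explanation: The exponent 2 on tan(θ) was incorrectly written as 1: the term θ*(tan(θ)**2 + 1) was incorrectly written as θ*(tan(θ) + 1)
The later steps are derived from this incorrect expression, so the error originates in Step 2.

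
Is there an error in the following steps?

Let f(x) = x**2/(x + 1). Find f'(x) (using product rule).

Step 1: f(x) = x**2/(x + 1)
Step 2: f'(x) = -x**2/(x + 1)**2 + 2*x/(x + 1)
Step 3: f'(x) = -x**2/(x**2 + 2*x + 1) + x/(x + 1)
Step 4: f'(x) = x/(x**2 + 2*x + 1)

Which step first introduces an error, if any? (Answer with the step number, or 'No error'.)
Step 3

Step 3 is incorrect due to a wrong coefficient.
The step shows: -x**2/(x**2 + 2*x + 1) + x/(x + 1)
The correct value should be: -x**2/(x**2 + 2*x + 1) + 2*x/(x + 1)

Explanation: The coefficient 2 was incorrectly written as 1: the term 2*x/(x + 1) was incorrectly written as x/(x + 1)
The later steps are derived from this incorrect expression, so the error originates in Step 3.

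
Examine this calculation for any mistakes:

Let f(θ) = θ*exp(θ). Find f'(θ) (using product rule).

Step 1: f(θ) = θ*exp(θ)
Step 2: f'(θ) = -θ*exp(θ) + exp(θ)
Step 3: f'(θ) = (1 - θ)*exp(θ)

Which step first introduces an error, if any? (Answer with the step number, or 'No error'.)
Step 2

Step 2 is incorrect due to a sign flip.
The step shows: -θ*exp(θ) + exp(θ)
The correct value should be: θ*exp(θ) + exp(θ)

Explanation: The sign of one term was flipped: the term θ*exp(θ) was incorrectly written as -θ*exp(θ)
The later steps are derived from this incorrect expression, so the error originates in Step 2.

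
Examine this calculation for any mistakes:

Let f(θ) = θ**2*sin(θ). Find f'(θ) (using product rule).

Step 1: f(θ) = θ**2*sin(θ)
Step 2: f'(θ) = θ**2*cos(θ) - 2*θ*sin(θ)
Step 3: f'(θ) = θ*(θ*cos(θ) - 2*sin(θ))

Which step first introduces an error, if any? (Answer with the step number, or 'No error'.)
Step 2

Step 2 is incorrect due to a sign flip.
The step shows: θ**2*cos(θ) - 2*θ*sin(θ)
The correct value should be: θ**2*cos(θ) + 2*θ*sin(θ)

Explanation: The sign of one term was flipped: the term 2*θ*sin(θ) was incorrectly written as -2*θ*sin(θ)
The later steps are derived from this incorrect expression, so the error originates in Step 2.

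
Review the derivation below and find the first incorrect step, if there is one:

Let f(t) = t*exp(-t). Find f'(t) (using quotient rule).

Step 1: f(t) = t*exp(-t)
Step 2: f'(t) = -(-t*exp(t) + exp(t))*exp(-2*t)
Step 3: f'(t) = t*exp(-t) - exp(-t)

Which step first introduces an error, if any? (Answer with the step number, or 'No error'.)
Step 2

Step 2 is incorrect due to a sign flip.
The step shows: -(-t*exp(t) + exp(t))*exp(-2*t)
The correct value should be: (-t*exp(t) + exp(t))*exp(-2*t)

Explanation: The sign of the whole expression was flipped: the term (-t*exp(t) + exp(t))*exp(-2*t) was incorrectly written as -(-t*exp(t) + exp(t))*exp(-2*t)
The later steps are derived from this incorrect expression, so the error originates in Step 2.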